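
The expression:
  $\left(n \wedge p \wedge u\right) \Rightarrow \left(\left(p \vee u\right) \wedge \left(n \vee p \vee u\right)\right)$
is always true.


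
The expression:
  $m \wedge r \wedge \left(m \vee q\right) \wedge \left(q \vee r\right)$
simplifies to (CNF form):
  $m \wedge r$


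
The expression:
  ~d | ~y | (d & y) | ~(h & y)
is always true.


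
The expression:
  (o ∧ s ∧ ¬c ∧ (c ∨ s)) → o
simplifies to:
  True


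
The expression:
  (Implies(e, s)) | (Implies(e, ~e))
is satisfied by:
  {s: True, e: False}
  {e: False, s: False}
  {e: True, s: True}


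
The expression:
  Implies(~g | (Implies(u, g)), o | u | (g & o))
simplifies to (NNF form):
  o | u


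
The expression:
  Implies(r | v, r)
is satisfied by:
  {r: True, v: False}
  {v: False, r: False}
  {v: True, r: True}


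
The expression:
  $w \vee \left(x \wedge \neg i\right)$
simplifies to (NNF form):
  $w \vee \left(x \wedge \neg i\right)$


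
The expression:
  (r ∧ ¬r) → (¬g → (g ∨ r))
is always true.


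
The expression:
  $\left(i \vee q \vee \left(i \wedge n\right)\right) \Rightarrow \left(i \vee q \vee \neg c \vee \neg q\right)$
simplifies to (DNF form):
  $\text{True}$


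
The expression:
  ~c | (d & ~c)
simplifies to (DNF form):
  ~c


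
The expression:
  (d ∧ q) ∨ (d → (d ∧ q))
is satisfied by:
  {q: True, d: False}
  {d: False, q: False}
  {d: True, q: True}


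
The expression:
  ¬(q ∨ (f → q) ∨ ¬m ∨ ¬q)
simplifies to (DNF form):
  False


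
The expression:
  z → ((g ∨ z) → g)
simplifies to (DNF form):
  g ∨ ¬z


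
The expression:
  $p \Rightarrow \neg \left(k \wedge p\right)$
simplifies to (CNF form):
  $\neg k \vee \neg p$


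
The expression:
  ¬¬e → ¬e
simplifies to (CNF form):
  ¬e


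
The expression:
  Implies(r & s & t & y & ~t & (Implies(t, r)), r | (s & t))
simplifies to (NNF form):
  True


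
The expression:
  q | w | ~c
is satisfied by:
  {w: True, q: True, c: False}
  {w: True, c: False, q: False}
  {q: True, c: False, w: False}
  {q: False, c: False, w: False}
  {w: True, q: True, c: True}
  {w: True, c: True, q: False}
  {q: True, c: True, w: False}


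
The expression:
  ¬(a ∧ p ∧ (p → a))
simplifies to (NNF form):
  ¬a ∨ ¬p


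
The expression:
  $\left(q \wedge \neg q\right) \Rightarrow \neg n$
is always true.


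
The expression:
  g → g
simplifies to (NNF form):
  True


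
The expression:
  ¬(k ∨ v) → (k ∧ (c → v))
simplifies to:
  k ∨ v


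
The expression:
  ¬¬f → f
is always true.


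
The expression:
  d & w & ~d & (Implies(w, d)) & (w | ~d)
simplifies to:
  False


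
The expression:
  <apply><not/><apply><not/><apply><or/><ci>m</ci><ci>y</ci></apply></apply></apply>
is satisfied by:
  {y: True, m: True}
  {y: True, m: False}
  {m: True, y: False}


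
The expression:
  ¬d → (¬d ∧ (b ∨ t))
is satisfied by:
  {b: True, d: True, t: True}
  {b: True, d: True, t: False}
  {b: True, t: True, d: False}
  {b: True, t: False, d: False}
  {d: True, t: True, b: False}
  {d: True, t: False, b: False}
  {t: True, d: False, b: False}


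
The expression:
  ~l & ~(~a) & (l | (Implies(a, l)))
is never true.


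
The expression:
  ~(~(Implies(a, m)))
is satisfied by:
  {m: True, a: False}
  {a: False, m: False}
  {a: True, m: True}


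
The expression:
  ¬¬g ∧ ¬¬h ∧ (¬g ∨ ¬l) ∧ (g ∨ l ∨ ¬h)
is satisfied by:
  {h: True, g: True, l: False}


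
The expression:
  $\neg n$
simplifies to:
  $\neg n$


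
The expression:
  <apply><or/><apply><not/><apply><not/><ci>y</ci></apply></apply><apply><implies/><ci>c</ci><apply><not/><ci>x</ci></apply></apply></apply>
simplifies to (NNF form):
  <apply><or/><ci>y</ci><apply><not/><ci>c</ci></apply><apply><not/><ci>x</ci></apply></apply>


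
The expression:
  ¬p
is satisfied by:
  {p: False}


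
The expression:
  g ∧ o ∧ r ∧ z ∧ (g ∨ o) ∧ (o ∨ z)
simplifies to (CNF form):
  g ∧ o ∧ r ∧ z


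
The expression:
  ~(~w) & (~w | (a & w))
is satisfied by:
  {a: True, w: True}


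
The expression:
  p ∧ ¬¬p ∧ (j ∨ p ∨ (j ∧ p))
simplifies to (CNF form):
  p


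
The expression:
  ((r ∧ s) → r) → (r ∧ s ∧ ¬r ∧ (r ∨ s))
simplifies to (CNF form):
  False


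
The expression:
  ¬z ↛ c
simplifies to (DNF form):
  ¬c ∧ ¬z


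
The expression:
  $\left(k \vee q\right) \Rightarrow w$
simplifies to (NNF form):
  $w \vee \left(\neg k \wedge \neg q\right)$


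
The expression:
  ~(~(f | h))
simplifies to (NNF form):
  f | h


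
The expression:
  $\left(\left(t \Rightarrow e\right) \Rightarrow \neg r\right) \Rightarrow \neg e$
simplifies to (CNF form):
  $r \vee \neg e$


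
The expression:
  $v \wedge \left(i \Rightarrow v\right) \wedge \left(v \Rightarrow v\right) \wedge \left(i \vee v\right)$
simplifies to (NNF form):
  $v$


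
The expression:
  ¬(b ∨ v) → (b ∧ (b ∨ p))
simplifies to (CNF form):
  b ∨ v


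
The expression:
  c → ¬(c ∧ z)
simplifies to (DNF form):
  ¬c ∨ ¬z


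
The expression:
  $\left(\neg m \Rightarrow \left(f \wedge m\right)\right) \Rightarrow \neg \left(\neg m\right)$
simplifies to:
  $\text{True}$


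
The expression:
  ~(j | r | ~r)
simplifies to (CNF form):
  False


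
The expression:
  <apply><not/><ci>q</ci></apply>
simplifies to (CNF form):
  <apply><not/><ci>q</ci></apply>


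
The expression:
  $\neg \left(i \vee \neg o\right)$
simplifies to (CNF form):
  $o \wedge \neg i$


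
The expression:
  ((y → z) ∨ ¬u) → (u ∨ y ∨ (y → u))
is always true.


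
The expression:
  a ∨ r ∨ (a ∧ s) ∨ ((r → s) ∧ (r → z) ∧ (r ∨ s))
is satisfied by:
  {r: True, a: True, s: True}
  {r: True, a: True, s: False}
  {r: True, s: True, a: False}
  {r: True, s: False, a: False}
  {a: True, s: True, r: False}
  {a: True, s: False, r: False}
  {s: True, a: False, r: False}


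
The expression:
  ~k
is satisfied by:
  {k: False}


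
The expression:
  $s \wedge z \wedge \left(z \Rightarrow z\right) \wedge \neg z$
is never true.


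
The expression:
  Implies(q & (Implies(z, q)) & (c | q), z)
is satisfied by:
  {z: True, q: False}
  {q: False, z: False}
  {q: True, z: True}


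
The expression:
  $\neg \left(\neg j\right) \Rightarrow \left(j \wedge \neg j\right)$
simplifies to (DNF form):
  $\neg j$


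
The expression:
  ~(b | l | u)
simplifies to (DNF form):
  ~b & ~l & ~u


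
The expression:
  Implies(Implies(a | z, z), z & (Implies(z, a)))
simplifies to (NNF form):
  a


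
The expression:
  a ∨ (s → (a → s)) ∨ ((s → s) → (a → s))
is always true.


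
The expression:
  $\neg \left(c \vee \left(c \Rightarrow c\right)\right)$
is never true.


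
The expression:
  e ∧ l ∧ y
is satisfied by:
  {e: True, y: True, l: True}


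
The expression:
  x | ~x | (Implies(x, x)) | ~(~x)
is always true.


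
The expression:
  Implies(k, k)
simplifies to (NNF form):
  True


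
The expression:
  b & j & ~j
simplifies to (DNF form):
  False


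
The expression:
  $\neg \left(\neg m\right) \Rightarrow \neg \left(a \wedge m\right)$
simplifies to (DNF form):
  $\neg a \vee \neg m$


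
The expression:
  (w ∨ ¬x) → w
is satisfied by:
  {x: True, w: True}
  {x: True, w: False}
  {w: True, x: False}


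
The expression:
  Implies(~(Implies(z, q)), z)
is always true.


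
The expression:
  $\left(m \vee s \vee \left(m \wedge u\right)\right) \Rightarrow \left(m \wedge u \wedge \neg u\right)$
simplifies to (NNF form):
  $\neg m \wedge \neg s$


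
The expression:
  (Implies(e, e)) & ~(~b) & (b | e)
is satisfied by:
  {b: True}


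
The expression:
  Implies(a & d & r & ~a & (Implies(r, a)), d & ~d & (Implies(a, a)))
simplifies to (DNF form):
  True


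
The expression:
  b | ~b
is always true.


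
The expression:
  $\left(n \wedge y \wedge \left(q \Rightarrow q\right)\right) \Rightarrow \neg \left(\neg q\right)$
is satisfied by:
  {q: True, y: False, n: False}
  {y: False, n: False, q: False}
  {n: True, q: True, y: False}
  {n: True, y: False, q: False}
  {q: True, y: True, n: False}
  {y: True, q: False, n: False}
  {n: True, y: True, q: True}


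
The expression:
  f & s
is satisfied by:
  {s: True, f: True}


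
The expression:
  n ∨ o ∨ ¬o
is always true.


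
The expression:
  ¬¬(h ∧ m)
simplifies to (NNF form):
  h ∧ m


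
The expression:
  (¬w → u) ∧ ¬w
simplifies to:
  u ∧ ¬w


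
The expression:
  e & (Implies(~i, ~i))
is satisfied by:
  {e: True}


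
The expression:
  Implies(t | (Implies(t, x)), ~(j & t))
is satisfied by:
  {t: False, j: False}
  {j: True, t: False}
  {t: True, j: False}


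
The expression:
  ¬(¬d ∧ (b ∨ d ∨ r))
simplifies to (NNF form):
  d ∨ (¬b ∧ ¬r)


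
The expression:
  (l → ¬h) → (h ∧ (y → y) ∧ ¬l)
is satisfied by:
  {h: True}


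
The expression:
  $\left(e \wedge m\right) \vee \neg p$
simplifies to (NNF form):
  $\left(e \wedge m\right) \vee \neg p$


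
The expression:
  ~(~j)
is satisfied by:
  {j: True}


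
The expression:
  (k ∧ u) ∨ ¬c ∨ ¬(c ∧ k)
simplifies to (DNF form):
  u ∨ ¬c ∨ ¬k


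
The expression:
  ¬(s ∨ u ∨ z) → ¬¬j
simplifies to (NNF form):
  j ∨ s ∨ u ∨ z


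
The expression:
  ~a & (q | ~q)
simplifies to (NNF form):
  ~a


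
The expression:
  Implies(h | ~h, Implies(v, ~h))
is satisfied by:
  {h: False, v: False}
  {v: True, h: False}
  {h: True, v: False}


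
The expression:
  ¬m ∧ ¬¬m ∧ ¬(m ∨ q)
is never true.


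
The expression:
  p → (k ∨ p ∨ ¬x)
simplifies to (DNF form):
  True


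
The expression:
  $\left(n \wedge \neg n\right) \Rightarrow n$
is always true.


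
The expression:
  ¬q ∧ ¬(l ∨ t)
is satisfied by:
  {q: False, l: False, t: False}


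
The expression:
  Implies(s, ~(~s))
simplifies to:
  True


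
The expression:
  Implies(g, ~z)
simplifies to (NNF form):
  ~g | ~z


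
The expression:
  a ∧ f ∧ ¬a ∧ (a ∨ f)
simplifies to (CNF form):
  False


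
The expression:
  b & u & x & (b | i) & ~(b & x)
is never true.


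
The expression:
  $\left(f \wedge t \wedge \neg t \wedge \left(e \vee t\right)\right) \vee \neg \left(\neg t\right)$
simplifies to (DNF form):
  $t$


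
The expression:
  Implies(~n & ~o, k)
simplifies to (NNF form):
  k | n | o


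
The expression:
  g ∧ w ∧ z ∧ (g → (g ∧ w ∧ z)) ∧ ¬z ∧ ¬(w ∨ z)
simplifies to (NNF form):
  False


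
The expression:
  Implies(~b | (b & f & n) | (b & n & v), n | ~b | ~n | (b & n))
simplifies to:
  True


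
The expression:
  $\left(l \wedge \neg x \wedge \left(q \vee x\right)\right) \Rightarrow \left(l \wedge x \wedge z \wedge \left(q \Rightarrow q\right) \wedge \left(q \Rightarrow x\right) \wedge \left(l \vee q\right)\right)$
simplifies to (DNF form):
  $x \vee \neg l \vee \neg q$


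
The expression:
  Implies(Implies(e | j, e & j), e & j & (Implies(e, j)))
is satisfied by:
  {e: True, j: True}
  {e: True, j: False}
  {j: True, e: False}


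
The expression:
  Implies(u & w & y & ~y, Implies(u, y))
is always true.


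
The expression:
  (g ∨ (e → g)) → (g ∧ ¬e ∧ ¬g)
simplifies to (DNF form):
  e ∧ ¬g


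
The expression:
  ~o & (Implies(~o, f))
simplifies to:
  f & ~o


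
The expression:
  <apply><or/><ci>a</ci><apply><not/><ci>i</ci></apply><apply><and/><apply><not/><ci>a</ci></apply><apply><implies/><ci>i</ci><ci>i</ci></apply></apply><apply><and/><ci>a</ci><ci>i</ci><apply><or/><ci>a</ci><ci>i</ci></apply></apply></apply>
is always true.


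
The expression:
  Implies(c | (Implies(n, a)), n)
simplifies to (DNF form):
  n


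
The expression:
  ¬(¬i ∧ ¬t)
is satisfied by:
  {i: True, t: True}
  {i: True, t: False}
  {t: True, i: False}


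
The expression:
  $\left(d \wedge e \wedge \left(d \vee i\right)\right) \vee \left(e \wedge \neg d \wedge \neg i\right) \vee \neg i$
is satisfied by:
  {e: True, d: True, i: False}
  {e: True, d: False, i: False}
  {d: True, e: False, i: False}
  {e: False, d: False, i: False}
  {i: True, e: True, d: True}


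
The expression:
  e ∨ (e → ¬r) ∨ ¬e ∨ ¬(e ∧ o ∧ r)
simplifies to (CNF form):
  True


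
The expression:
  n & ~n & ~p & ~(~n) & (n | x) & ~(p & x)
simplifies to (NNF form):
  False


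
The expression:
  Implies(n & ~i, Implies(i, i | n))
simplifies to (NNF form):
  True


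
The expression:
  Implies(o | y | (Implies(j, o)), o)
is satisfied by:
  {o: True, j: True, y: False}
  {o: True, y: False, j: False}
  {o: True, j: True, y: True}
  {o: True, y: True, j: False}
  {j: True, y: False, o: False}


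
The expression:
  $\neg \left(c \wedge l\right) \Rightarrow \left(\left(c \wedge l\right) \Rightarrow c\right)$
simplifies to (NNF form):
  $\text{True}$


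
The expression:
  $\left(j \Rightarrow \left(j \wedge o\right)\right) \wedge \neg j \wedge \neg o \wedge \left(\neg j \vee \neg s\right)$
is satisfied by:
  {o: False, j: False}


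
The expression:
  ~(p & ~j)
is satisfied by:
  {j: True, p: False}
  {p: False, j: False}
  {p: True, j: True}


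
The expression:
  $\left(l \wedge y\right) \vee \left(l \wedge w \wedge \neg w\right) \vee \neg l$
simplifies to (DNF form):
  $y \vee \neg l$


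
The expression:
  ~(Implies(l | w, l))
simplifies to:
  w & ~l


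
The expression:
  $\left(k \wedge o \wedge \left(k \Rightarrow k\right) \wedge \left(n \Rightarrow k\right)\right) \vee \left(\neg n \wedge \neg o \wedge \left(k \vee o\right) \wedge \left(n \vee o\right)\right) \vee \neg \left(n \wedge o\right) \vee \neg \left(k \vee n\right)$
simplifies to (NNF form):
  $k \vee \neg n \vee \neg o$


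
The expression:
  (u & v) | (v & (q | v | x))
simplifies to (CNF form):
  v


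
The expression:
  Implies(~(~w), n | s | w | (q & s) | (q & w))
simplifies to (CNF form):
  True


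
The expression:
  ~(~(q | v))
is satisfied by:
  {q: True, v: True}
  {q: True, v: False}
  {v: True, q: False}


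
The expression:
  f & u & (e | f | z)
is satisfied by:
  {u: True, f: True}


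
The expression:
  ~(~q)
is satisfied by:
  {q: True}


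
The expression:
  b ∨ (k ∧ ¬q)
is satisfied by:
  {b: True, k: True, q: False}
  {b: True, k: False, q: False}
  {b: True, q: True, k: True}
  {b: True, q: True, k: False}
  {k: True, q: False, b: False}


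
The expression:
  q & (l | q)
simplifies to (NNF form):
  q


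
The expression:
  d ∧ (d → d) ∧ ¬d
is never true.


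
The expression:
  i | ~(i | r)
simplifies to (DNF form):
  i | ~r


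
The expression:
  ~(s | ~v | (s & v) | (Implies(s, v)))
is never true.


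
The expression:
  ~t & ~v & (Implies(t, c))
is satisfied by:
  {v: False, t: False}


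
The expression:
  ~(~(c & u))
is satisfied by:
  {c: True, u: True}


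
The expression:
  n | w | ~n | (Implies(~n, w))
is always true.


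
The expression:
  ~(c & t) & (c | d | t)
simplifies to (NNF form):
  (c & ~t) | (d & ~c) | (t & ~c)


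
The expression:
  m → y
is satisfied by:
  {y: True, m: False}
  {m: False, y: False}
  {m: True, y: True}


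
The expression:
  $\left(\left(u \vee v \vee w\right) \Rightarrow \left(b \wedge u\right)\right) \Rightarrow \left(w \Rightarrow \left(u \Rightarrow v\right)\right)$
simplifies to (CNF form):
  $v \vee \neg b \vee \neg u \vee \neg w$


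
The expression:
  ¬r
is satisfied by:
  {r: False}


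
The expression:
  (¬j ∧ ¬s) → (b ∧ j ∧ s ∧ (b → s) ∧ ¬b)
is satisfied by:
  {s: True, j: True}
  {s: True, j: False}
  {j: True, s: False}


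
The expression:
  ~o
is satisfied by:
  {o: False}


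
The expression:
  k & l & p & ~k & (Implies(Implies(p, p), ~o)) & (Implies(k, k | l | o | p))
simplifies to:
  False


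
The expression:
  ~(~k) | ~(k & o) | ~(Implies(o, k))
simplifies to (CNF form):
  True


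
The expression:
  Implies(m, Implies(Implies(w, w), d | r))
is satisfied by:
  {r: True, d: True, m: False}
  {r: True, m: False, d: False}
  {d: True, m: False, r: False}
  {d: False, m: False, r: False}
  {r: True, d: True, m: True}
  {r: True, m: True, d: False}
  {d: True, m: True, r: False}


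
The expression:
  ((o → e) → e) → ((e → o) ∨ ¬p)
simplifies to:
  o ∨ ¬e ∨ ¬p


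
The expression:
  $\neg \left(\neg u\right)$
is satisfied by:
  {u: True}


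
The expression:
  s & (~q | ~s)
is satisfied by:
  {s: True, q: False}


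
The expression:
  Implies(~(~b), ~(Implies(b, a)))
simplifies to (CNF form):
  ~a | ~b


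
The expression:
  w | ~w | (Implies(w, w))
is always true.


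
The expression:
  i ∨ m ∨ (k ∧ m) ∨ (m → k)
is always true.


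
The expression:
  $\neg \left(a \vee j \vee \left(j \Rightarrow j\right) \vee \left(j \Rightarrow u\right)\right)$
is never true.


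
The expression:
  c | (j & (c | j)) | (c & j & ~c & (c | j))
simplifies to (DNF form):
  c | j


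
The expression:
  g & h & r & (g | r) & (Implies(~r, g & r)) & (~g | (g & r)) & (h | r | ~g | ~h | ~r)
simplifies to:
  g & h & r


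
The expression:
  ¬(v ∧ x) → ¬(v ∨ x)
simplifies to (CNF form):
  (v ∨ ¬v) ∧ (v ∨ ¬x) ∧ (x ∨ ¬v) ∧ (x ∨ ¬x)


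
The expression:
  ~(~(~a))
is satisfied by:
  {a: False}


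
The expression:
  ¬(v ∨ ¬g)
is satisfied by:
  {g: True, v: False}


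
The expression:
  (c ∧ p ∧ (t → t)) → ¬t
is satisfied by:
  {p: False, c: False, t: False}
  {t: True, p: False, c: False}
  {c: True, p: False, t: False}
  {t: True, c: True, p: False}
  {p: True, t: False, c: False}
  {t: True, p: True, c: False}
  {c: True, p: True, t: False}


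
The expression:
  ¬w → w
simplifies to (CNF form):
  w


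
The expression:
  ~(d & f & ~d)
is always true.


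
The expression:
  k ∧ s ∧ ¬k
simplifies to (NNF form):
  False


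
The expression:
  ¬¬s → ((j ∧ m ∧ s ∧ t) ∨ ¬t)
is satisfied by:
  {m: True, j: True, s: False, t: False}
  {m: True, j: False, s: False, t: False}
  {j: True, m: False, s: False, t: False}
  {m: False, j: False, s: False, t: False}
  {m: True, t: True, j: True, s: False}
  {m: True, t: True, j: False, s: False}
  {t: True, j: True, m: False, s: False}
  {t: True, m: False, j: False, s: False}
  {m: True, s: True, j: True, t: False}
  {m: True, s: True, j: False, t: False}
  {s: True, j: True, m: False, t: False}
  {s: True, m: False, j: False, t: False}
  {m: True, t: True, s: True, j: True}


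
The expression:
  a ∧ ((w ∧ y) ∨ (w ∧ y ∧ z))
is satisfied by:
  {a: True, w: True, y: True}


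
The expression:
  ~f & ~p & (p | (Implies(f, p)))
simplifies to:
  ~f & ~p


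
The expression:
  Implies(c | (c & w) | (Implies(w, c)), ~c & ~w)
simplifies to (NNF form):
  ~c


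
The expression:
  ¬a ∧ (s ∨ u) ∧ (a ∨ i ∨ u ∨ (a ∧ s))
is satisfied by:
  {u: True, s: True, i: True, a: False}
  {u: True, s: True, i: False, a: False}
  {u: True, i: True, s: False, a: False}
  {u: True, i: False, s: False, a: False}
  {s: True, i: True, u: False, a: False}


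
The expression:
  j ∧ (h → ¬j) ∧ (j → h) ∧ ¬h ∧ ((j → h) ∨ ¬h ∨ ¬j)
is never true.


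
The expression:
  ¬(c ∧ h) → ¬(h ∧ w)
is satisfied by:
  {c: True, w: False, h: False}
  {w: False, h: False, c: False}
  {h: True, c: True, w: False}
  {h: True, w: False, c: False}
  {c: True, w: True, h: False}
  {w: True, c: False, h: False}
  {h: True, w: True, c: True}


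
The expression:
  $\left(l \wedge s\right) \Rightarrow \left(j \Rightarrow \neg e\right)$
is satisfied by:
  {l: False, e: False, s: False, j: False}
  {j: True, l: False, e: False, s: False}
  {s: True, l: False, e: False, j: False}
  {j: True, s: True, l: False, e: False}
  {e: True, j: False, l: False, s: False}
  {j: True, e: True, l: False, s: False}
  {s: True, e: True, j: False, l: False}
  {j: True, s: True, e: True, l: False}
  {l: True, s: False, e: False, j: False}
  {j: True, l: True, s: False, e: False}
  {s: True, l: True, j: False, e: False}
  {j: True, s: True, l: True, e: False}
  {e: True, l: True, s: False, j: False}
  {j: True, e: True, l: True, s: False}
  {s: True, e: True, l: True, j: False}


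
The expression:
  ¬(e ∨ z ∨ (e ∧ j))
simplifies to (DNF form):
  ¬e ∧ ¬z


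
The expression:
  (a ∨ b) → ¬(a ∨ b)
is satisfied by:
  {b: False, a: False}


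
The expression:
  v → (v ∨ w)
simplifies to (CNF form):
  True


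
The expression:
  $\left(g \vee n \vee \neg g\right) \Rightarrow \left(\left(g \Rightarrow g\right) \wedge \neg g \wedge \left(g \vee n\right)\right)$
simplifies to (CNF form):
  $n \wedge \neg g$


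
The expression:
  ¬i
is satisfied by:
  {i: False}


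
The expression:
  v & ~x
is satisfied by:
  {v: True, x: False}


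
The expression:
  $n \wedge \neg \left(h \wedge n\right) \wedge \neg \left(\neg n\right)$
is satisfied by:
  {n: True, h: False}


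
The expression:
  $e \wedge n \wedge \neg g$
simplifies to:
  $e \wedge n \wedge \neg g$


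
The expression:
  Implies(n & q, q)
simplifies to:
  True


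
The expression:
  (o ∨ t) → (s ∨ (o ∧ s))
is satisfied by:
  {s: True, t: False, o: False}
  {o: True, s: True, t: False}
  {s: True, t: True, o: False}
  {o: True, s: True, t: True}
  {o: False, t: False, s: False}


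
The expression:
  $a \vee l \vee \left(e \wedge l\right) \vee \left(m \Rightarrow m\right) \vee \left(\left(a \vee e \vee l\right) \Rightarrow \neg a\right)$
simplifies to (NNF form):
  $\text{True}$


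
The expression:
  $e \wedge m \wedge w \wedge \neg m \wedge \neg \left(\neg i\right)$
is never true.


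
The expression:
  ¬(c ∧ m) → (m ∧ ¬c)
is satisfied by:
  {m: True}


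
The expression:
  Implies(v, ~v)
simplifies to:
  ~v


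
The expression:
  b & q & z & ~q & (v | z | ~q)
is never true.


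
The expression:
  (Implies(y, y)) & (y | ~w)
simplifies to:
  y | ~w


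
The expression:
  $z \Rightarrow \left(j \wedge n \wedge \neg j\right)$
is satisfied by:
  {z: False}


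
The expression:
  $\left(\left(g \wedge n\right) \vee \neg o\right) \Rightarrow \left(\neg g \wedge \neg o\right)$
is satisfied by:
  {o: True, n: False, g: False}
  {n: False, g: False, o: False}
  {o: True, n: True, g: False}
  {n: True, o: False, g: False}
  {g: True, o: True, n: False}


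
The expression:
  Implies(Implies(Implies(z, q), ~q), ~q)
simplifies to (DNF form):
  True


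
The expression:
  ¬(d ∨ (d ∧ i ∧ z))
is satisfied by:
  {d: False}


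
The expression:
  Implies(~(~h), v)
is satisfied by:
  {v: True, h: False}
  {h: False, v: False}
  {h: True, v: True}


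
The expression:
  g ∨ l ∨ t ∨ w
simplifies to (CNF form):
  g ∨ l ∨ t ∨ w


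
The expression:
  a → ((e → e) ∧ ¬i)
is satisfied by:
  {a: False, i: False}
  {i: True, a: False}
  {a: True, i: False}


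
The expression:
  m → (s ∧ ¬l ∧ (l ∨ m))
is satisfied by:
  {s: True, l: False, m: False}
  {l: False, m: False, s: False}
  {s: True, l: True, m: False}
  {l: True, s: False, m: False}
  {m: True, s: True, l: False}


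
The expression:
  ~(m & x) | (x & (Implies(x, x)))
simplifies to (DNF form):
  True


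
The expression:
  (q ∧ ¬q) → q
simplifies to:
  True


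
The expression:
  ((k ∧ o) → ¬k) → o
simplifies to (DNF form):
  o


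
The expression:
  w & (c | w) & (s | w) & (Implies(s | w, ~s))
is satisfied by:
  {w: True, s: False}


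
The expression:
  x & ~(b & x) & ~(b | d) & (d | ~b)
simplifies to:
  x & ~b & ~d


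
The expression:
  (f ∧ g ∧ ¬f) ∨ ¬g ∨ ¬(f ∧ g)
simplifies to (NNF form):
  ¬f ∨ ¬g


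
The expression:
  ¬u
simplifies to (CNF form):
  ¬u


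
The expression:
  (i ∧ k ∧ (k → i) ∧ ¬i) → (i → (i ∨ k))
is always true.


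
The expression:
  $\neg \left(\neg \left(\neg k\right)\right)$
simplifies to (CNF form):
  $\neg k$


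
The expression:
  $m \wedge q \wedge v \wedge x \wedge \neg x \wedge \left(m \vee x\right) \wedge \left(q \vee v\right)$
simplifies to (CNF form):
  $\text{False}$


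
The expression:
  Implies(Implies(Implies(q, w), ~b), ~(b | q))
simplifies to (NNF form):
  ~q | (b & w)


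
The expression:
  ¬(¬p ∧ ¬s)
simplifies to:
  p ∨ s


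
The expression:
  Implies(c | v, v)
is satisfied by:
  {v: True, c: False}
  {c: False, v: False}
  {c: True, v: True}


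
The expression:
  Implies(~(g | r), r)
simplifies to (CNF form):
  g | r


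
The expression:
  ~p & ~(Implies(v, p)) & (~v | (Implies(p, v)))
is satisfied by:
  {v: True, p: False}


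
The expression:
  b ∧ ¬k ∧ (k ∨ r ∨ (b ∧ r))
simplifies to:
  b ∧ r ∧ ¬k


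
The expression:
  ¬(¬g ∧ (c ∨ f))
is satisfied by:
  {g: True, c: False, f: False}
  {f: True, g: True, c: False}
  {g: True, c: True, f: False}
  {f: True, g: True, c: True}
  {f: False, c: False, g: False}


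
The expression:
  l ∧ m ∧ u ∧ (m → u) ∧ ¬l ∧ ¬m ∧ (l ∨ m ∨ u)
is never true.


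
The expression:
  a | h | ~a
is always true.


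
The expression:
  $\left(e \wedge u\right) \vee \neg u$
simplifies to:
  $e \vee \neg u$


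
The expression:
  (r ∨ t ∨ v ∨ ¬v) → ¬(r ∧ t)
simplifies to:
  ¬r ∨ ¬t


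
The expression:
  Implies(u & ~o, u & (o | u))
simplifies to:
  True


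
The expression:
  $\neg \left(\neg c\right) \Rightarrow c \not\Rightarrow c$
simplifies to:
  $\neg c$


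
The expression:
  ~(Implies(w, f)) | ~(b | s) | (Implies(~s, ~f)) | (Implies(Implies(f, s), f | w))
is always true.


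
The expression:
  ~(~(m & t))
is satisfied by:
  {t: True, m: True}


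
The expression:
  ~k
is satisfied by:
  {k: False}


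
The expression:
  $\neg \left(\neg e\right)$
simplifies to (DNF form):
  $e$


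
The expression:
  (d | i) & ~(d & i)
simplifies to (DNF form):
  (d & ~i) | (i & ~d)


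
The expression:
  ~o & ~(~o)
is never true.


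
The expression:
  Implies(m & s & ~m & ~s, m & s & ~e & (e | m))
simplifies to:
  True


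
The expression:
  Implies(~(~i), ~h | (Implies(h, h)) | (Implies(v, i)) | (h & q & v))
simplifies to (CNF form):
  True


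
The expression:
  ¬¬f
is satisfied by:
  {f: True}


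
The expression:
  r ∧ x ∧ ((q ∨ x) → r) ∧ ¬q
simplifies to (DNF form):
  r ∧ x ∧ ¬q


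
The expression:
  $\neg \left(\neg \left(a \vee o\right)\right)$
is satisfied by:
  {a: True, o: True}
  {a: True, o: False}
  {o: True, a: False}


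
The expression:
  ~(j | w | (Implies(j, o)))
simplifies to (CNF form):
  False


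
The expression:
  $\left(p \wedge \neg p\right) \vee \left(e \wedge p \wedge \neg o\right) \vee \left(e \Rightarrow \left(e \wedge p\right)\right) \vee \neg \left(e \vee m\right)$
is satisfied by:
  {p: True, e: False}
  {e: False, p: False}
  {e: True, p: True}


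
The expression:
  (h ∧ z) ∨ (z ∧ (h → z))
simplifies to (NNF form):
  z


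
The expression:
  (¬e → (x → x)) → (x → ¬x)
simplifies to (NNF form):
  ¬x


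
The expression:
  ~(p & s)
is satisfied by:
  {s: False, p: False}
  {p: True, s: False}
  {s: True, p: False}


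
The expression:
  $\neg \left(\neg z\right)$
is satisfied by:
  {z: True}


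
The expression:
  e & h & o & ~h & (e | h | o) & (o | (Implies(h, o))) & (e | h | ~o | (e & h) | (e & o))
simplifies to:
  False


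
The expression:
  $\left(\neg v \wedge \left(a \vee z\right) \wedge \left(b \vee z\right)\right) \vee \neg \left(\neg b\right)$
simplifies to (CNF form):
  $\left(b \vee z\right) \wedge \left(b \vee \neg v\right)$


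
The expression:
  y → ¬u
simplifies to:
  ¬u ∨ ¬y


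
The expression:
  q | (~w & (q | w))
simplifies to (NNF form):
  q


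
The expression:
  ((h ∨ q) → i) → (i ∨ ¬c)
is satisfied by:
  {i: True, q: True, h: True, c: False}
  {i: True, q: True, c: False, h: False}
  {i: True, h: True, c: False, q: False}
  {i: True, c: False, h: False, q: False}
  {q: True, h: True, c: False, i: False}
  {q: True, c: False, h: False, i: False}
  {h: True, q: False, c: False, i: False}
  {q: False, c: False, h: False, i: False}
  {q: True, i: True, c: True, h: True}
  {q: True, i: True, c: True, h: False}
  {i: True, c: True, h: True, q: False}
  {i: True, c: True, q: False, h: False}
  {h: True, c: True, q: True, i: False}
  {c: True, q: True, i: False, h: False}
  {c: True, h: True, i: False, q: False}


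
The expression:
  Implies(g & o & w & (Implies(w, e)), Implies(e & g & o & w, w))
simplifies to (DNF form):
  True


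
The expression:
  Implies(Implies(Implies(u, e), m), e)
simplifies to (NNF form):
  e | (~m & ~u)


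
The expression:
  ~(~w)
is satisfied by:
  {w: True}


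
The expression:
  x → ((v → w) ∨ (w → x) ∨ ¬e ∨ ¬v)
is always true.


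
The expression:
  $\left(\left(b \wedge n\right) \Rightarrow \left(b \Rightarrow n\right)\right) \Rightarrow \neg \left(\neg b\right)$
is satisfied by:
  {b: True}


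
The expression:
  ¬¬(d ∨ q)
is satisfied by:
  {d: True, q: True}
  {d: True, q: False}
  {q: True, d: False}


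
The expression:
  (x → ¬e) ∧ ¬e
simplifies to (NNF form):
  ¬e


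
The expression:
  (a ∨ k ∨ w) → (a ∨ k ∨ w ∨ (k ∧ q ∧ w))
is always true.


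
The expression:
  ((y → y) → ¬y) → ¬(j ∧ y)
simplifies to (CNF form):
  True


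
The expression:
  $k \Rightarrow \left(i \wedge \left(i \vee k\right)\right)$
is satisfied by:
  {i: True, k: False}
  {k: False, i: False}
  {k: True, i: True}


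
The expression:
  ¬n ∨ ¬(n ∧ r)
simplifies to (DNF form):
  ¬n ∨ ¬r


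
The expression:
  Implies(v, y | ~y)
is always true.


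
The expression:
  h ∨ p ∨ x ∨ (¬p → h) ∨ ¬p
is always true.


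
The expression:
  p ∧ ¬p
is never true.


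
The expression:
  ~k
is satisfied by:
  {k: False}


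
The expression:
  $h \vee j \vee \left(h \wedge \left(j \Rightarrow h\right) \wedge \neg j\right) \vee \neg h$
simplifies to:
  $\text{True}$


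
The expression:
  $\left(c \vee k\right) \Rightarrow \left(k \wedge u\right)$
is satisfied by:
  {u: True, k: False, c: False}
  {k: False, c: False, u: False}
  {u: True, k: True, c: False}
  {u: True, c: True, k: True}


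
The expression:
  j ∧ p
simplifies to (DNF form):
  j ∧ p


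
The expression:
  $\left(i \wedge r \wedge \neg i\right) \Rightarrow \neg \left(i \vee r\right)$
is always true.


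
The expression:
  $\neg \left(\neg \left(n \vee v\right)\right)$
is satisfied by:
  {n: True, v: True}
  {n: True, v: False}
  {v: True, n: False}


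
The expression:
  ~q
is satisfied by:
  {q: False}


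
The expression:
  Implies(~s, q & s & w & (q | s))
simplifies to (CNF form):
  s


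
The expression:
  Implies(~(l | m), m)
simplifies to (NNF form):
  l | m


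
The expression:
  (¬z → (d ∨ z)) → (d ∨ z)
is always true.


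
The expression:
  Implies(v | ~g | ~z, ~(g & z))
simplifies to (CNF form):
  ~g | ~v | ~z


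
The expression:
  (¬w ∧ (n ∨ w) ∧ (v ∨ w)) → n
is always true.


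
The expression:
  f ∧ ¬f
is never true.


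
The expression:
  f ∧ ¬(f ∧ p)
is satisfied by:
  {f: True, p: False}


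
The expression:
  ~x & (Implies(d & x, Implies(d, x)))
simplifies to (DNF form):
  ~x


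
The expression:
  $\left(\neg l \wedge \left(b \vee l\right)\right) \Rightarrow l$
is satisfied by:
  {l: True, b: False}
  {b: False, l: False}
  {b: True, l: True}


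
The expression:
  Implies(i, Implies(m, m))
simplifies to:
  True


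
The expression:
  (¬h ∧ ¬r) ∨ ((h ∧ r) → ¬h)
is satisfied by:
  {h: False, r: False}
  {r: True, h: False}
  {h: True, r: False}


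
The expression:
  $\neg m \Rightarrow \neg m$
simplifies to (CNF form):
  $\text{True}$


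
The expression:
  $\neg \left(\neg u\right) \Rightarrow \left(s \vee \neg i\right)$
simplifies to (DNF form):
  $s \vee \neg i \vee \neg u$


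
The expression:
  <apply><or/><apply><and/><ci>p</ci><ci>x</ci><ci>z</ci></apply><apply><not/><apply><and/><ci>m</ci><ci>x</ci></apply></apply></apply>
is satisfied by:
  {z: True, p: True, m: False, x: False}
  {z: True, p: False, m: False, x: False}
  {p: True, z: False, m: False, x: False}
  {z: False, p: False, m: False, x: False}
  {x: True, z: True, p: True, m: False}
  {x: True, z: True, p: False, m: False}
  {x: True, p: True, z: False, m: False}
  {x: True, p: False, z: False, m: False}
  {z: True, m: True, p: True, x: False}
  {z: True, m: True, p: False, x: False}
  {m: True, p: True, z: False, x: False}
  {m: True, z: False, p: False, x: False}
  {x: True, z: True, m: True, p: True}


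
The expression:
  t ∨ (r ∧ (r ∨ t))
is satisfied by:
  {r: True, t: True}
  {r: True, t: False}
  {t: True, r: False}


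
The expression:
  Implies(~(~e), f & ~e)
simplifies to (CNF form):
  ~e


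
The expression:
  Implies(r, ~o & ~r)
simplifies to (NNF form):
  ~r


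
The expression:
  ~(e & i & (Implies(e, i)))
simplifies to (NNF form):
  ~e | ~i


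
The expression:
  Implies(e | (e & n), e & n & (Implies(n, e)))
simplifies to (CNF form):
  n | ~e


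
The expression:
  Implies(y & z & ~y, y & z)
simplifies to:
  True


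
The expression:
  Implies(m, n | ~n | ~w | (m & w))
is always true.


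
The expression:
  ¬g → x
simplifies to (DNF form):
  g ∨ x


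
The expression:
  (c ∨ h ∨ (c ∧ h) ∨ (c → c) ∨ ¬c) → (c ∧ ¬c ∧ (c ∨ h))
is never true.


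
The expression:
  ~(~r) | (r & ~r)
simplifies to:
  r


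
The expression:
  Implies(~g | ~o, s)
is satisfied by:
  {o: True, s: True, g: True}
  {o: True, s: True, g: False}
  {s: True, g: True, o: False}
  {s: True, g: False, o: False}
  {o: True, g: True, s: False}


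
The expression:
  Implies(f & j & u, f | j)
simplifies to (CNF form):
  True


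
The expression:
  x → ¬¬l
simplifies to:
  l ∨ ¬x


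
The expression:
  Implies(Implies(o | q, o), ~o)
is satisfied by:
  {o: False}


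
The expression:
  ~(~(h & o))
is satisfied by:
  {h: True, o: True}


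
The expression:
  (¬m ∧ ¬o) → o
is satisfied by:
  {o: True, m: True}
  {o: True, m: False}
  {m: True, o: False}


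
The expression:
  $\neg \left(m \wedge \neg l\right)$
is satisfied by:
  {l: True, m: False}
  {m: False, l: False}
  {m: True, l: True}


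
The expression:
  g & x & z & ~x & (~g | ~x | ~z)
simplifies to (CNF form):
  False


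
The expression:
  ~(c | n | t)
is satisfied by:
  {n: False, t: False, c: False}


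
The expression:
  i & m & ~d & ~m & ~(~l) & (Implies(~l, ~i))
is never true.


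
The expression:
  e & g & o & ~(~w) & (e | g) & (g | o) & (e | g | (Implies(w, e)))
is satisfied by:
  {g: True, e: True, w: True, o: True}


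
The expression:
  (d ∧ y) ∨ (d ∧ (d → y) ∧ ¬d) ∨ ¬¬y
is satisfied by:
  {y: True}


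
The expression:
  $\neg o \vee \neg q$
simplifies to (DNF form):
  $\neg o \vee \neg q$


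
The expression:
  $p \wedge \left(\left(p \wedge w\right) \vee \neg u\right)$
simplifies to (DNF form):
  $\left(p \wedge w\right) \vee \left(p \wedge \neg u\right)$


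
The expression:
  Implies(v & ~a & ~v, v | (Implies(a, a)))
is always true.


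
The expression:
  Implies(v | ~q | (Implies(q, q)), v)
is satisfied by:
  {v: True}


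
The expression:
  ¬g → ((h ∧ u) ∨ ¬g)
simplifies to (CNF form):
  True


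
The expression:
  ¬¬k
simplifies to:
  k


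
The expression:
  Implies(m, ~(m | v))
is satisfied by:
  {m: False}


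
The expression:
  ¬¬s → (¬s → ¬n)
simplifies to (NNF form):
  True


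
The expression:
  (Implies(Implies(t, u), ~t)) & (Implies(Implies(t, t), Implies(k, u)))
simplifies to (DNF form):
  (u & ~t) | (~k & ~u)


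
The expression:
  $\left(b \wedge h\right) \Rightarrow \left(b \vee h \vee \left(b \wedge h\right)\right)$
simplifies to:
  $\text{True}$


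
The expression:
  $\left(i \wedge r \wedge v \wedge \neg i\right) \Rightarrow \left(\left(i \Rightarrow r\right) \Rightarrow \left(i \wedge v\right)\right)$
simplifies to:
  $\text{True}$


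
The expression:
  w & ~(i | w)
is never true.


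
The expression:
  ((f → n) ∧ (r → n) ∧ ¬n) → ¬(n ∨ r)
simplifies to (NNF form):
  True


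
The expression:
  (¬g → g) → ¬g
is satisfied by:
  {g: False}


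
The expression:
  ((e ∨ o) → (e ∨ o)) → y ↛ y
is never true.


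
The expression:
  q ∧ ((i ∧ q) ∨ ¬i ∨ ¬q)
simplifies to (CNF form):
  q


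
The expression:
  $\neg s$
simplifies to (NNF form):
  $\neg s$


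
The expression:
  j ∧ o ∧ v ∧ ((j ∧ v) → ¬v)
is never true.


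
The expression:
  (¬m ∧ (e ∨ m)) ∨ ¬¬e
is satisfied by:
  {e: True}


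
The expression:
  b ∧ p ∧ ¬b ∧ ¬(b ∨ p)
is never true.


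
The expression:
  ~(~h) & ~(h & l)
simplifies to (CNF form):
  h & ~l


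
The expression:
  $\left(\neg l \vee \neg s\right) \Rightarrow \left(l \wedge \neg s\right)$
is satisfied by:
  {l: True}


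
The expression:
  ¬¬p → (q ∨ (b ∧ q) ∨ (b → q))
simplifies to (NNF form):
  q ∨ ¬b ∨ ¬p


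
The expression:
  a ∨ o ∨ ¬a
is always true.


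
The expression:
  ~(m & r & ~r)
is always true.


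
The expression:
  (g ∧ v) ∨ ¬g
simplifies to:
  v ∨ ¬g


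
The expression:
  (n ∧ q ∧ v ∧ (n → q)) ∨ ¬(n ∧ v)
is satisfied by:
  {q: True, v: False, n: False}
  {v: False, n: False, q: False}
  {n: True, q: True, v: False}
  {n: True, v: False, q: False}
  {q: True, v: True, n: False}
  {v: True, q: False, n: False}
  {n: True, v: True, q: True}


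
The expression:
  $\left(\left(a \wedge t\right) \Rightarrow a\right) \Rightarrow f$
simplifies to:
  $f$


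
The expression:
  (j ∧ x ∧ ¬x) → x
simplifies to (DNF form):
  True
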